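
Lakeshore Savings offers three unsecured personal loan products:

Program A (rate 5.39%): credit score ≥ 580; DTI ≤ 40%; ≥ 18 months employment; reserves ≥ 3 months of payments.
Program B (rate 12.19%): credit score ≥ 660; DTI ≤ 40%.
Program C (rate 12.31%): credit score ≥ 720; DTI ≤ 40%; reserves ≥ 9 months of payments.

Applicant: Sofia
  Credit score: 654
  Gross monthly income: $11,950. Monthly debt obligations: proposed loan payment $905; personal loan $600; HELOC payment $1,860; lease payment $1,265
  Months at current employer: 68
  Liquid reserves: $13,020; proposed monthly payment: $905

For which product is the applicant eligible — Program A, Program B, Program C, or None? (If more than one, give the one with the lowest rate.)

Total debts = (905 + 600 + 1,860 + 1,265) = 4,630; DTI = 4,630/11,950 = 38.7%.
Reserves = 13,020/905 = 14.4 months.
Program A: score 654 ≥ 580; DTI 38.7% ≤ 40%; employment 68 ≥ 18 mo; reserves 14.4 ≥ 3 mo → qualifies.
Program B: score 654 < 660; DTI 38.7% ≤ 40% → does not qualify.
Program C: score 654 < 720; DTI 38.7% ≤ 40%; reserves 14.4 ≥ 9 mo → does not qualify.

Program A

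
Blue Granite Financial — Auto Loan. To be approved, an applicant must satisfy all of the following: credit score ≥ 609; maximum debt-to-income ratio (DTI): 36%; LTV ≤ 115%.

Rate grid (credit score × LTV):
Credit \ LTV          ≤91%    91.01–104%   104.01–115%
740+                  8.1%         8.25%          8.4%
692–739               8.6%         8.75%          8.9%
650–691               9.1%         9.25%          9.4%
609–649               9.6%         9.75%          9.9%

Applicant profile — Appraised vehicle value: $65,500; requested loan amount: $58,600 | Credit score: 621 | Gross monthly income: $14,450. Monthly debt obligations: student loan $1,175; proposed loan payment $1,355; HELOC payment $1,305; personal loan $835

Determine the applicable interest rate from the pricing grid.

9.6%

Credit score 621 ≥ 609; Total monthly debts = (1,175 + 1,355 + 1,305 + 835) = 4,670. DTI = 4,670/14,450 = 32.3% ≤ 36%
LTV: 58,600 ÷ 65,500 = 89.5%, within 115% cap
Row: 621 falls in 609–649. Column: 89.5% falls in ≤91%. Rate = 9.6%.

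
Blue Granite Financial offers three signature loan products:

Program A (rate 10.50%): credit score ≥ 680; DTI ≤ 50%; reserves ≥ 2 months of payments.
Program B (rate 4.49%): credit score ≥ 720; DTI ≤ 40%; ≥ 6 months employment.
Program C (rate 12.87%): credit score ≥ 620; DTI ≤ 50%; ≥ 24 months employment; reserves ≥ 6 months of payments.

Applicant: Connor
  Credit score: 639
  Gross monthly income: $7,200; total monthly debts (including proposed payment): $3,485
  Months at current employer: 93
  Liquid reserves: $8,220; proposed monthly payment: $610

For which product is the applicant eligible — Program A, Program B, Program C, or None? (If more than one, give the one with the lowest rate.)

DTI = 3,485/7,200 = 48.4%.
Reserves = 8,220/610 = 13.5 months.
Program A: score 639 < 680; DTI 48.4% ≤ 50%; reserves 13.5 ≥ 2 mo → does not qualify.
Program B: score 639 < 720; DTI 48.4% > 40%; employment 93 ≥ 6 mo → does not qualify.
Program C: score 639 ≥ 620; DTI 48.4% ≤ 50%; employment 93 ≥ 24 mo; reserves 13.5 ≥ 6 mo → qualifies.

Program C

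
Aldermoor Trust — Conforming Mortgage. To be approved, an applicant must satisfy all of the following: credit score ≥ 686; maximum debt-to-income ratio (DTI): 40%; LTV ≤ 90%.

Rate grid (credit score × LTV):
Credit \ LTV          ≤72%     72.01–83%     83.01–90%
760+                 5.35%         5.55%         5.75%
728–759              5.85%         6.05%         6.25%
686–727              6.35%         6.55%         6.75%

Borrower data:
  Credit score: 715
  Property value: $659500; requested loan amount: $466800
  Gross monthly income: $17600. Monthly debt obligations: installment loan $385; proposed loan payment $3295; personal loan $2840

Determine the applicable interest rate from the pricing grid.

6.35%

Credit score 715 ≥ 686; Total monthly debts = (385 + 3,295 + 2,840) = 6,520. DTI = 6,520/17,600 = 37% ≤ 40%
LTV = 466,800/659,500 = 70.8% ≤ 90%
Row: 715 falls in 686–727. Column: 70.8% falls in ≤72%. Rate = 6.35%.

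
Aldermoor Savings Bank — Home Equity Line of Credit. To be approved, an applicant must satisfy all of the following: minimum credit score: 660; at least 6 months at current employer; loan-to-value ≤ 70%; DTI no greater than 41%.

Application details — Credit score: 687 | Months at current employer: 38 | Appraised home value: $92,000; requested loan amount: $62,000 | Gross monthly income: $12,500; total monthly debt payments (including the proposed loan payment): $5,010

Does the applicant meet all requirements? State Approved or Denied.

Credit score 687 ≥ 660 (meets)
Employment 38 ≥ 6 months
LTV: 62,000 ÷ 92,000 = 67.4%, within 70% cap
DTI: 5,010 ÷ 12,500 = 40.1%, within the 41% cap
All criteria satisfied.

Approved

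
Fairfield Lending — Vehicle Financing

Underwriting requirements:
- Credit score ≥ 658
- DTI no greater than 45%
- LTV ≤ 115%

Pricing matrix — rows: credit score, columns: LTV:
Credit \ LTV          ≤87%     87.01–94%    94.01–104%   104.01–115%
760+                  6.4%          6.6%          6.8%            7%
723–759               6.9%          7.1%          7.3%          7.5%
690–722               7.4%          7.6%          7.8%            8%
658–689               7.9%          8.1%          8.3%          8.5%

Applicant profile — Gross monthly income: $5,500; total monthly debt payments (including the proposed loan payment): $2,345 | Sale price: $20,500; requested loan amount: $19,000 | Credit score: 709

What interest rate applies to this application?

Credit score 709 ≥ 658; DTI: 2,345 ÷ 5,500 = 42.6%, within the 45% cap
LTV = 19,000/20,500 = 92.7% ≤ 115%
Credit 709 → row 690–722; LTV 92.7% → column 87.01–94%. Grid cell → 7.6%.

7.6%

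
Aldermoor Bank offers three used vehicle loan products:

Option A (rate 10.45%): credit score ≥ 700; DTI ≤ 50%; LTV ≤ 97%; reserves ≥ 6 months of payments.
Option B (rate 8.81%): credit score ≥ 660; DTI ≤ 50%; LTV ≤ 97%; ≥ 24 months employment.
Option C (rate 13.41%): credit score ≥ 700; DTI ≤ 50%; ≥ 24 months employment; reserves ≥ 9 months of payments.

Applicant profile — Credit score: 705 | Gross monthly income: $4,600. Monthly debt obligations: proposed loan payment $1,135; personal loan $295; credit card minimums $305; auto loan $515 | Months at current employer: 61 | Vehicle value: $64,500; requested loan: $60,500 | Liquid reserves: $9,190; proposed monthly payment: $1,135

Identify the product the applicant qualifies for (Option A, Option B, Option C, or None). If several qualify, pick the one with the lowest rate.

Total debts = (1,135 + 295 + 305 + 515) = 2,250; DTI = 2,250/4,600 = 48.9%.
LTV = 60,500/64,500 = 93.8%.
Reserves = 9,190/1,135 = 8.1 months.
Option A: score 705 ≥ 700; DTI 48.9% ≤ 50%; LTV 93.8% ≤ 97%; reserves 8.1 ≥ 6 mo → qualifies.
Option B: score 705 ≥ 660; DTI 48.9% ≤ 50%; LTV 93.8% ≤ 97%; employment 61 ≥ 24 mo → qualifies.
Option C: score 705 ≥ 700; DTI 48.9% ≤ 50%; employment 61 ≥ 24 mo; reserves 8.1 < 9 mo → does not qualify.
Qualifying: Option A, Option B. Lowest rate is 8.81% → Option B.

Option B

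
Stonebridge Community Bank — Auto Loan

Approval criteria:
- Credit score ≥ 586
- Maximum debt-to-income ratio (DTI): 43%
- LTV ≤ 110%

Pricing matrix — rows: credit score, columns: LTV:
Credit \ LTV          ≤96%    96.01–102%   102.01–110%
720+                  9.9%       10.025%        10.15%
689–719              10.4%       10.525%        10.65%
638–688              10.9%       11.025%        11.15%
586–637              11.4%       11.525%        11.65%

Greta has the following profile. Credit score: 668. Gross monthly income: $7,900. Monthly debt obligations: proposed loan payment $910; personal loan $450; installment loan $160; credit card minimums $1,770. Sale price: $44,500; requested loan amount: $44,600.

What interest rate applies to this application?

Credit score 668 ≥ 586; Total monthly debts = (910 + 450 + 160 + 1,770) = 3,290. DTI: 3,290 ÷ 7,900 = 41.6%, within the 43% cap
LTV = 44,600/44,500 = 100.2% ≤ 110%
Credit 668 → row 638–688; LTV 100.2% → column 96.01–102%. Grid cell → 11.025%.

11.025%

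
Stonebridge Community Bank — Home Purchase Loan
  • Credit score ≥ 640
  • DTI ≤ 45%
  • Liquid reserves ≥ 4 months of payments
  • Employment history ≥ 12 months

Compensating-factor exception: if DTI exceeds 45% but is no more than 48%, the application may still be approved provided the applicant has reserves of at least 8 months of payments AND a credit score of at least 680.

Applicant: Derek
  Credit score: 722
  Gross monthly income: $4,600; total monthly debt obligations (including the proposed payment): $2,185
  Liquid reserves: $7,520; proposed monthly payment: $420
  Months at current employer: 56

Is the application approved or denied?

Credit score 722 ≥ 640 (meets base)
DTI = 2,185/4,600 = 47.5% > 45% — standard DTI limit exceeded.
Reserves: 7,520 ÷ 420 = 17.9 months (meets 4-month minimum)
Employment 56 ≥ 12 months
DTI 47.5% is within the 45%–48% exception band; checking compensating factors.
Reserves 17.9 ≥ 8 months; credit score 722 ≥ 680.
Both compensating conditions met → exception applies.

Approved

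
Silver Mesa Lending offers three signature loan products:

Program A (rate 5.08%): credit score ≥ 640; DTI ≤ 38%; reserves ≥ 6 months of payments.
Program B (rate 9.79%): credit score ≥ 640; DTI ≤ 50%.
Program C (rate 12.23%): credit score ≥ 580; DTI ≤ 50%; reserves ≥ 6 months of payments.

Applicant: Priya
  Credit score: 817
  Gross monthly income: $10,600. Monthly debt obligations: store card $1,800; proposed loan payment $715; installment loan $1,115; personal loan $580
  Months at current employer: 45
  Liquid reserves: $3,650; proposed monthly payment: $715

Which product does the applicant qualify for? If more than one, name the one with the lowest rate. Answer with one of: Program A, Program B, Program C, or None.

Total debts = (1,800 + 715 + 1,115 + 580) = 4,210; DTI = 4,210/10,600 = 39.7%.
Reserves = 3,650/715 = 5.1 months.
Program A: score 817 ≥ 640; DTI 39.7% > 38%; reserves 5.1 < 6 mo → does not qualify.
Program B: score 817 ≥ 640; DTI 39.7% ≤ 50% → qualifies.
Program C: score 817 ≥ 580; DTI 39.7% ≤ 50%; reserves 5.1 < 6 mo → does not qualify.

Program B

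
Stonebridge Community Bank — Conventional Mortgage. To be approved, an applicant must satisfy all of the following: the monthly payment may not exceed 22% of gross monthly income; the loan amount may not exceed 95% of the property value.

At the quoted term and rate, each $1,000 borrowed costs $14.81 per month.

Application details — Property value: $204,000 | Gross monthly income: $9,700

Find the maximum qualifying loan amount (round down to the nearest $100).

$144,000

Payment cap: 22% × $9,700 = $2,134/month.
At $14.81 per $1,000, that supports 2,134/14.81 × 1,000 ≈ $144,091 → $144,000.
LTV cap: 95% × $204,000 = $193,800 → $193,800.
Binding constraint: payment-to-income.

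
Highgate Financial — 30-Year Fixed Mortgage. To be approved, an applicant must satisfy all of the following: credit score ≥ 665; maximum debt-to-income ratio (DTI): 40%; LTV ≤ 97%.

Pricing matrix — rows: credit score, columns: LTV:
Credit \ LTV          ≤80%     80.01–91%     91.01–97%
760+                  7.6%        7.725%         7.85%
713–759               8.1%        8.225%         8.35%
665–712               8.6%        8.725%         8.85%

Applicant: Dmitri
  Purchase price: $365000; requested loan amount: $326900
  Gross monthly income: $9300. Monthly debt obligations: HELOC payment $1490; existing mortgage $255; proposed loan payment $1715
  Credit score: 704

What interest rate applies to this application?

Credit score 704 ≥ 665; Total monthly debts = (1,490 + 255 + 1,715) = 3,460. Debt-to-income = 3,460/9,300 = 37.2% — meets 40% limit
LTV = 326,900/365,000 = 89.6% ≤ 97%
Score 704 is in the 665–712 band; LTV 89.6% is in the 80.01–91% band → 8.725%.

8.725%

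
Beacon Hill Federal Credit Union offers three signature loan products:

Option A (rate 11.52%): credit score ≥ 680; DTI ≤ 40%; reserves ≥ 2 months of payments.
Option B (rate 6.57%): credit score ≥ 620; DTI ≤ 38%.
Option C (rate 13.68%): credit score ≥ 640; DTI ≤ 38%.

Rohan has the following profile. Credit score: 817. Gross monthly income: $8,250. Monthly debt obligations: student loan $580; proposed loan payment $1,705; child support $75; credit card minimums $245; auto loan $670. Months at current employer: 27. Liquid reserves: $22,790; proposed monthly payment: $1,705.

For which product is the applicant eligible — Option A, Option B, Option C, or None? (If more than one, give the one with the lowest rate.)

Option A

Total debts = (580 + 1,705 + 75 + 245 + 670) = 3,275; DTI = 3,275/8,250 = 39.7%.
Reserves = 22,790/1,705 = 13.4 months.
Option A: score 817 ≥ 680; DTI 39.7% ≤ 40%; reserves 13.4 ≥ 2 mo → qualifies.
Option B: score 817 ≥ 620; DTI 39.7% > 38% → does not qualify.
Option C: score 817 ≥ 640; DTI 39.7% > 38% → does not qualify.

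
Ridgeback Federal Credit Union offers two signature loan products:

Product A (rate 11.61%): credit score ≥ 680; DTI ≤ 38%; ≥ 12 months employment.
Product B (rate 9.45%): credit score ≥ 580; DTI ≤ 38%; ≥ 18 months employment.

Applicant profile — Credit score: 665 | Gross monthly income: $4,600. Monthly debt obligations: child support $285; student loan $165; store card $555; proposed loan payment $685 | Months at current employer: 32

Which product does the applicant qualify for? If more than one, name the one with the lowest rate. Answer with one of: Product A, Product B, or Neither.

Product B

Total debts = (285 + 165 + 555 + 685) = 1,690; DTI = 1,690/4,600 = 36.7%.
Product A: score 665 < 680; DTI 36.7% ≤ 38%; employment 32 ≥ 12 mo → does not qualify.
Product B: score 665 ≥ 580; DTI 36.7% ≤ 38%; employment 32 ≥ 18 mo → qualifies.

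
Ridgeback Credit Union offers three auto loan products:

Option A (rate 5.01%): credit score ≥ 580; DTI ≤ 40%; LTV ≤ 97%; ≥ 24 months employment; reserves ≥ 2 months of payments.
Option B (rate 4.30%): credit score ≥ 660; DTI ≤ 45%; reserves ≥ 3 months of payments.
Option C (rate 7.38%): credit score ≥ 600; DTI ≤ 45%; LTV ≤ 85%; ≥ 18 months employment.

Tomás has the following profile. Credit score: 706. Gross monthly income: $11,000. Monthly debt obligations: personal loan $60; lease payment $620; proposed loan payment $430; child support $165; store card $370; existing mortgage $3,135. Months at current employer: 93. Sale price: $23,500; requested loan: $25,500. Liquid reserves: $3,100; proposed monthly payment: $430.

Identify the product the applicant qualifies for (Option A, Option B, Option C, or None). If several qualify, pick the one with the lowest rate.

Total debts = (60 + 620 + 430 + 165 + 370 + 3,135) = 4,780; DTI = 4,780/11,000 = 43.5%.
LTV = 25,500/23,500 = 108.5%.
Reserves = 3,100/430 = 7.2 months.
Option A: score 706 ≥ 580; DTI 43.5% > 40%; LTV 108.5% > 97%; employment 93 ≥ 24 mo; reserves 7.2 ≥ 2 mo → does not qualify.
Option B: score 706 ≥ 660; DTI 43.5% ≤ 45%; reserves 7.2 ≥ 3 mo → qualifies.
Option C: score 706 ≥ 600; DTI 43.5% ≤ 45%; LTV 108.5% > 85%; employment 93 ≥ 18 mo → does not qualify.

Option B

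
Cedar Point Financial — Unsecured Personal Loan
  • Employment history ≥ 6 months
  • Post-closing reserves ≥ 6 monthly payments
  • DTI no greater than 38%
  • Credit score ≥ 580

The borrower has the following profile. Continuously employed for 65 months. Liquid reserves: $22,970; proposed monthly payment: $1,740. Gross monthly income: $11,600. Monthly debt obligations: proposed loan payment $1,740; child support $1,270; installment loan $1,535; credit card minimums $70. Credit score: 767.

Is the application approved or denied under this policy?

Denied

Employment 65 ≥ 6 months
Reserves = 22,970/1,740 = 13.2 months ≥ 6
Total monthly debts = (1,740 + 1,270 + 1,535 + 70) = 4,615. Debt-to-income = 4,615/11,600 = 39.8% — over 38% limit
Credit score 767 ≥ 580 (meets)
Fails on DTI.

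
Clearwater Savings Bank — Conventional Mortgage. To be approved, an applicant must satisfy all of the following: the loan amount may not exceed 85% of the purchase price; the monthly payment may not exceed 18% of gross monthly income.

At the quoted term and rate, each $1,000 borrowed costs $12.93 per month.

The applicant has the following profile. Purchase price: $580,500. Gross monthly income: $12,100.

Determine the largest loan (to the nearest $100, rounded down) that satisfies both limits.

$168,400

Payment cap: 18% × $12,100 = $2,178/month.
At $12.93 per $1,000, that supports 2,178/12.93 × 1,000 ≈ $168,445 → $168,400.
LTV cap: 85% × $580,500 = $493,425 → $493,400.
Binding constraint: payment-to-income.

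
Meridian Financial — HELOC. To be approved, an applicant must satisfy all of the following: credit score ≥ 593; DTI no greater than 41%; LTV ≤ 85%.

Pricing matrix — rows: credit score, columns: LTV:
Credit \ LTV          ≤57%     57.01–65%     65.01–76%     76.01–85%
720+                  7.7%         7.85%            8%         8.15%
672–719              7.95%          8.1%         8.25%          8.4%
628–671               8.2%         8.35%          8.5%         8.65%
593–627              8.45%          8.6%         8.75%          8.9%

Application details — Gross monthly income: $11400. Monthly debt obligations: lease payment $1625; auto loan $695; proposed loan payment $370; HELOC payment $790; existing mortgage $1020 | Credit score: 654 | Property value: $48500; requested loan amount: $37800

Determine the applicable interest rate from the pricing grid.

Credit score 654 ≥ 593; Total monthly debts = (1,625 + 695 + 370 + 790 + 1,020) = 4,500. DTI: 4,500 ÷ 11,400 = 39.5%, within the 41% cap
Loan-to-value = 37,800/48,500 = 77.9% — pass (85% max)
Score 654 is in the 628–671 band; LTV 77.9% is in the 76.01–85% band → 8.65%.

8.65%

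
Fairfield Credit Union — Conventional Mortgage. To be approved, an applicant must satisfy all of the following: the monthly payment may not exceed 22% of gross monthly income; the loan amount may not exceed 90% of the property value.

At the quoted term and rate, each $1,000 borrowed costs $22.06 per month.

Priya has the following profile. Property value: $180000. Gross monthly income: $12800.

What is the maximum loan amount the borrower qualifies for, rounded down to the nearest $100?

Payment cap: 22% × $12,800 = $2,816/month.
At $22.06 per $1,000, that supports 2,816/22.06 × 1,000 ≈ $127,651 → $127,600.
LTV cap: 90% × $180,000 = $162,000 → $162,000.
Binding constraint: payment-to-income.

$127,600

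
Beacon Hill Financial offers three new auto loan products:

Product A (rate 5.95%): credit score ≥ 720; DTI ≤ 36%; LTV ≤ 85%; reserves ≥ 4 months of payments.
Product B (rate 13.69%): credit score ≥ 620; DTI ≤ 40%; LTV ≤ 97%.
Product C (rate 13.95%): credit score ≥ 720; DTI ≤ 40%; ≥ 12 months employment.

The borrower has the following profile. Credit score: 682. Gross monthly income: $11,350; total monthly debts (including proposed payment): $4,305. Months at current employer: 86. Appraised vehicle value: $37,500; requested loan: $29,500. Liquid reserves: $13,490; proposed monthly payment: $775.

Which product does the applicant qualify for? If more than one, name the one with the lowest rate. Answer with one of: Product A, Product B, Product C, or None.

DTI = 4,305/11,350 = 37.9%.
LTV = 29,500/37,500 = 78.7%.
Reserves = 13,490/775 = 17.4 months.
Product A: score 682 < 720; DTI 37.9% > 36%; LTV 78.7% ≤ 85%; reserves 17.4 ≥ 4 mo → does not qualify.
Product B: score 682 ≥ 620; DTI 37.9% ≤ 40%; LTV 78.7% ≤ 97% → qualifies.
Product C: score 682 < 720; DTI 37.9% ≤ 40%; employment 86 ≥ 12 mo → does not qualify.

Product B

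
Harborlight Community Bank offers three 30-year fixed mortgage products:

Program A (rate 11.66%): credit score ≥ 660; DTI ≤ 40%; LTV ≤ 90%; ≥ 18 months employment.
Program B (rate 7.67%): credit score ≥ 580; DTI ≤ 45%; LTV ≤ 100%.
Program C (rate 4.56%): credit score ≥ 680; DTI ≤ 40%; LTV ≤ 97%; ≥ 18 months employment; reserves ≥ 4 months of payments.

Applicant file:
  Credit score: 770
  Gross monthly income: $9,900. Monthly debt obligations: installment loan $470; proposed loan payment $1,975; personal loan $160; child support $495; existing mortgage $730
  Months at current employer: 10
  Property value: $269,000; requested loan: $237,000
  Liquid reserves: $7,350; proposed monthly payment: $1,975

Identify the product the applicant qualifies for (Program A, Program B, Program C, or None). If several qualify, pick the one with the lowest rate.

Program B

Total debts = (470 + 1,975 + 160 + 495 + 730) = 3,830; DTI = 3,830/9,900 = 38.7%.
LTV = 237,000/269,000 = 88.1%.
Reserves = 7,350/1,975 = 3.7 months.
Program A: score 770 ≥ 660; DTI 38.7% ≤ 40%; LTV 88.1% ≤ 90%; employment 10 < 18 mo → does not qualify.
Program B: score 770 ≥ 580; DTI 38.7% ≤ 45%; LTV 88.1% ≤ 100% → qualifies.
Program C: score 770 ≥ 680; DTI 38.7% ≤ 40%; LTV 88.1% ≤ 97%; employment 10 < 18 mo; reserves 3.7 < 4 mo → does not qualify.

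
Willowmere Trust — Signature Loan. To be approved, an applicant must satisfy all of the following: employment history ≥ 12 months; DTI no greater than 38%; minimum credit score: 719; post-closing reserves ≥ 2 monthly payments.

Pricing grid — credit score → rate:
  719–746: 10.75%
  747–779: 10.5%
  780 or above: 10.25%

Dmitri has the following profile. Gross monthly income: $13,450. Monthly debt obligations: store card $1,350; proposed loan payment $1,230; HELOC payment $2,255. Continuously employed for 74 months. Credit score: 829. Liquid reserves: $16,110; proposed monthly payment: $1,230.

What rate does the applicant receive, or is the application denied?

Credit score 829 ≥ 719 (meets minimum)
Employment 74 ≥ 12 months
Reserves = 16,110/1,230 = 13.1 months ≥ 2
Total monthly debts = (1,350 + 1,230 + 2,255) = 4,835. Debt-to-income = 4,835/13,450 = 35.9% — meets 38% limit
All requirements met. Score 829 falls in the 780 or above tier → 10.25%.

Approved at 10.25%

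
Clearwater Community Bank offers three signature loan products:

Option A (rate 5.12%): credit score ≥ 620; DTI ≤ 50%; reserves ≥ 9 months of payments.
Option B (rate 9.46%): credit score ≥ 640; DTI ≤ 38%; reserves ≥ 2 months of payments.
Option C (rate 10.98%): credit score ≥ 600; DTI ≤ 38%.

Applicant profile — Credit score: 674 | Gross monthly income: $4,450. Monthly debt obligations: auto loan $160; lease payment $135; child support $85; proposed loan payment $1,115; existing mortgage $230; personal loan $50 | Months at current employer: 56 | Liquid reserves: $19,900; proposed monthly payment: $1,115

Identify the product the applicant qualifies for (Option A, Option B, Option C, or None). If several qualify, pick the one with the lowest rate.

Total debts = (160 + 135 + 85 + 1,115 + 230 + 50) = 1,775; DTI = 1,775/4,450 = 39.9%.
Reserves = 19,900/1,115 = 17.8 months.
Option A: score 674 ≥ 620; DTI 39.9% ≤ 50%; reserves 17.8 ≥ 9 mo → qualifies.
Option B: score 674 ≥ 640; DTI 39.9% > 38%; reserves 17.8 ≥ 2 mo → does not qualify.
Option C: score 674 ≥ 600; DTI 39.9% > 38% → does not qualify.

Option A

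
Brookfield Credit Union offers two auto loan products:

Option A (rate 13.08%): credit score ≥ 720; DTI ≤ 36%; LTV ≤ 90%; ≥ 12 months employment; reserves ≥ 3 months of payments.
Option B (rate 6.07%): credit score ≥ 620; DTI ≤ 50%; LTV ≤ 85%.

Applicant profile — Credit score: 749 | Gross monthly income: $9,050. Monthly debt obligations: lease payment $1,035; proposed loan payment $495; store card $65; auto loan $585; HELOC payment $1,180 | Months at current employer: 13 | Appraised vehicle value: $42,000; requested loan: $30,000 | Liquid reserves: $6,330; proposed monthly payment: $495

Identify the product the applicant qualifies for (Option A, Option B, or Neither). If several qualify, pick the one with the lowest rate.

Total debts = (1,035 + 495 + 65 + 585 + 1,180) = 3,360; DTI = 3,360/9,050 = 37.1%.
LTV = 30,000/42,000 = 71.4%.
Reserves = 6,330/495 = 12.8 months.
Option A: score 749 ≥ 720; DTI 37.1% > 36%; LTV 71.4% ≤ 90%; employment 13 ≥ 12 mo; reserves 12.8 ≥ 3 mo → does not qualify.
Option B: score 749 ≥ 620; DTI 37.1% ≤ 50%; LTV 71.4% ≤ 85% → qualifies.

Option B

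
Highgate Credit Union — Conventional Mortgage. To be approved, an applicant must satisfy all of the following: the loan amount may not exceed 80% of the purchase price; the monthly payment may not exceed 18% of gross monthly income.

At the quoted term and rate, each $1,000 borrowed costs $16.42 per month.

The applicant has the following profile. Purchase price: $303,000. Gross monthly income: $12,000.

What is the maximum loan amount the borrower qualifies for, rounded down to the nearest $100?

$131,500

Payment cap: 18% × $12,000 = $2,160/month.
At $16.42 per $1,000, that supports 2,160/16.42 × 1,000 ≈ $131,546 → $131,500.
LTV cap: 80% × $303,000 = $242,400 → $242,400.
Binding constraint: payment-to-income.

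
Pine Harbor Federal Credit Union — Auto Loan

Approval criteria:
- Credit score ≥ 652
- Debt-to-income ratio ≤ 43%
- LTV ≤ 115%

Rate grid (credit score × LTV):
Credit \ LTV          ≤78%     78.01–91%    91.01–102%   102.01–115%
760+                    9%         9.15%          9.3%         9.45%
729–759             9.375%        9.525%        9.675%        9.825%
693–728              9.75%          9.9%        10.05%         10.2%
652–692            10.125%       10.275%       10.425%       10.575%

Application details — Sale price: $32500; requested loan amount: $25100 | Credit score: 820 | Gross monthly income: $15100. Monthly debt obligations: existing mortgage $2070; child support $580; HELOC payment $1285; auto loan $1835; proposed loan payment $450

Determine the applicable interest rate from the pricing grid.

9%

Credit score 820 ≥ 652; Total monthly debts = (2,070 + 580 + 1,285 + 1,835 + 450) = 6,220. DTI = 6,220/15,100 = 41.2% ≤ 43%
LTV: 25,100 ÷ 32,500 = 77.2%, within 115% cap
Row: 820 falls in 760+. Column: 77.2% falls in ≤78%. Rate = 9%.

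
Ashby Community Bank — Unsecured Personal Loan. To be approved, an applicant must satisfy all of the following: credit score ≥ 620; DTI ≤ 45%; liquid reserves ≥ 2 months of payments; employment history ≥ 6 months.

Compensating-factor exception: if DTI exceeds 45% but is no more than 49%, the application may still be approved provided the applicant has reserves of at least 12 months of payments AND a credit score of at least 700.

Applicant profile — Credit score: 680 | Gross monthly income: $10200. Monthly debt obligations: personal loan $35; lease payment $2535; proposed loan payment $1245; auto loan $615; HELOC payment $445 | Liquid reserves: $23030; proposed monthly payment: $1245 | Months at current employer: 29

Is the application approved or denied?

Denied

Credit score 680 ≥ 620 (meets base)
Total debts = (35 + 2,535 + 1,245 + 615 + 445) = 4,875. DTI: 4,875 ÷ 10,200 = 47.8%, over the 45% base limit.
Reserves = 23,030/1,245 = 18.5 months ≥ 2
Employment 29 ≥ 6 months
DTI 47.8% is within the 45%–49% exception band; checking compensating factors.
Reserves 18.5 ≥ 12 months; credit score 680 < 700.
Override conditions not both satisfied; exception does not apply.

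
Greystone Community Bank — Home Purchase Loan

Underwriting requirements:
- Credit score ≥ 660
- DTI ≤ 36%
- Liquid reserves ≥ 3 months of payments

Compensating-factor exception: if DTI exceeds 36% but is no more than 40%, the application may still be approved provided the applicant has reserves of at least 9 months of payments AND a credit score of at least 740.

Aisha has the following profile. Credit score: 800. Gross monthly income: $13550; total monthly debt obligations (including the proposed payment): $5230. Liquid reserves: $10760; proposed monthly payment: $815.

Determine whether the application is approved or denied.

Credit score 800 ≥ 660 (meets base)
DTI = 5,230/13,550 = 38.6% > 36% — standard DTI limit exceeded.
Liquid reserves cover 10,760/815 = 13.2 months — ≥ 3 required
DTI 38.6% is within the 36%–40% exception band; checking compensating factors.
Reserves 13.2 ≥ 9 months; credit score 800 ≥ 740.
Both compensating conditions met → exception applies.

Approved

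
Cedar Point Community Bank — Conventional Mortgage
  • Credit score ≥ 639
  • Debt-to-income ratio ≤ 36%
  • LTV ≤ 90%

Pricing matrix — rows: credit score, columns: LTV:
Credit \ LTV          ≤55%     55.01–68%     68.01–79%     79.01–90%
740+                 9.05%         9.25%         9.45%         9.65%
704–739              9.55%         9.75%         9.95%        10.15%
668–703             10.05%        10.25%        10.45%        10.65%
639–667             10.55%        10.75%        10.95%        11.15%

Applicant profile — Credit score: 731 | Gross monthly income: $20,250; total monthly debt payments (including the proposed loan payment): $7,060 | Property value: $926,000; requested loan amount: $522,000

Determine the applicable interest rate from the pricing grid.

9.75%

Credit score 731 ≥ 639; DTI: 7,060 ÷ 20,250 = 34.9%, within the 36% cap
LTV: 522,000 ÷ 926,000 = 56.4%, within 90% cap
Score 731 is in the 704–739 band; LTV 56.4% is in the 55.01–68% band → 9.75%.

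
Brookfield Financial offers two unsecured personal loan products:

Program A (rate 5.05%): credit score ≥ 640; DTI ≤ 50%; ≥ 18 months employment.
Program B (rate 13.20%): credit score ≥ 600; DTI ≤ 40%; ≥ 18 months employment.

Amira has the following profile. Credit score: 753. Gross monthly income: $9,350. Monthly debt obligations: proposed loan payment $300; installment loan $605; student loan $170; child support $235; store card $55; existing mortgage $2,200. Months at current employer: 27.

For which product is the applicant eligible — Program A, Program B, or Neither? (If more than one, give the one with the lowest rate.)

Total debts = (300 + 605 + 170 + 235 + 55 + 2,200) = 3,565; DTI = 3,565/9,350 = 38.1%.
Program A: score 753 ≥ 640; DTI 38.1% ≤ 50%; employment 27 ≥ 18 mo → qualifies.
Program B: score 753 ≥ 600; DTI 38.1% ≤ 40%; employment 27 ≥ 18 mo → qualifies.
Qualifying: Program A, Program B. Lowest rate is 5.05% → Program A.

Program A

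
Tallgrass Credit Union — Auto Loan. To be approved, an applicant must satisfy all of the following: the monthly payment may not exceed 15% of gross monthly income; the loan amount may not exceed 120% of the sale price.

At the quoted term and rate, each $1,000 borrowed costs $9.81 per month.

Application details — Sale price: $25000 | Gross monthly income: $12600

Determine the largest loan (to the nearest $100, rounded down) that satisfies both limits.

Payment cap: 15% × $12,600 = $1,890/month.
At $9.81 per $1,000, that supports 1,890/9.81 × 1,000 ≈ $192,660 → $192,600.
LTV cap: 120% × $25,000 = $30,000 → $30,000.
Binding constraint: loan-to-value.

$30,000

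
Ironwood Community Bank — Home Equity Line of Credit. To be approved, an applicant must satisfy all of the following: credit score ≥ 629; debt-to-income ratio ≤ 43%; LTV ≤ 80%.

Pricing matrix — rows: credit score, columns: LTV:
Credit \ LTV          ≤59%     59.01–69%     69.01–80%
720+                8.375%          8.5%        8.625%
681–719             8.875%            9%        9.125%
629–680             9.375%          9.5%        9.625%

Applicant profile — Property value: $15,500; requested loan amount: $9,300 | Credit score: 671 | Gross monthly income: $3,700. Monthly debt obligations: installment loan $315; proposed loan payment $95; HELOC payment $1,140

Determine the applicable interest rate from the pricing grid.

9.5%

Credit score 671 ≥ 629; Total monthly debts = (315 + 95 + 1,140) = 1,550. Debt-to-income = 1,550/3,700 = 41.9% — meets 43% limit
LTV = 9,300/15,500 = 60% ≤ 80%
Score 671 is in the 629–680 band; LTV 60% is in the 59.01–69% band → 9.5%.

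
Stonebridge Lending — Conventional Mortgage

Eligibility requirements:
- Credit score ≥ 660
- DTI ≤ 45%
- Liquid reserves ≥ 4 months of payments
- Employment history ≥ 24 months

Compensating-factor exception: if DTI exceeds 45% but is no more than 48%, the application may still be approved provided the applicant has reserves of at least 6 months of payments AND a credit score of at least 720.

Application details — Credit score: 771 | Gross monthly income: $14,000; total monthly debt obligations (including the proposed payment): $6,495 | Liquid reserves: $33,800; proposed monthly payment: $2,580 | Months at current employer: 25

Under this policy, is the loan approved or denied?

Credit score 771 ≥ 660 (meets base)
DTI: 6,495 ÷ 14,000 = 46.4%, over the 45% base limit.
Liquid reserves cover 33,800/2,580 = 13.1 months — ≥ 4 required
Employment 25 ≥ 24 months
DTI 46.4% is within the 45%–48% exception band; checking compensating factors.
Override check — reserves: 13.1 mo (ok); score: 771 (ok).
Both override conditions satisfied; DTI exception granted.

Approved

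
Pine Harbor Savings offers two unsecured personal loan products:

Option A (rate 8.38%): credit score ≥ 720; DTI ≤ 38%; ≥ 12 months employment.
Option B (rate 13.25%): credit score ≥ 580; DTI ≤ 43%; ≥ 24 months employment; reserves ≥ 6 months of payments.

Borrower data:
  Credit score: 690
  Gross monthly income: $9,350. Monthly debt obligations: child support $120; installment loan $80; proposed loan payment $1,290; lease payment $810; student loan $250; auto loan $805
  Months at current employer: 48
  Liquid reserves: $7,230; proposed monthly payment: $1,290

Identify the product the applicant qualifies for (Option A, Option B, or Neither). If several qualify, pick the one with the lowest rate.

Neither

Total debts = (120 + 80 + 1,290 + 810 + 250 + 805) = 3,355; DTI = 3,355/9,350 = 35.9%.
Reserves = 7,230/1,290 = 5.6 months.
Option A: score 690 < 720; DTI 35.9% ≤ 38%; employment 48 ≥ 12 mo → does not qualify.
Option B: score 690 ≥ 580; DTI 35.9% ≤ 43%; employment 48 ≥ 24 mo; reserves 5.6 < 6 mo → does not qualify.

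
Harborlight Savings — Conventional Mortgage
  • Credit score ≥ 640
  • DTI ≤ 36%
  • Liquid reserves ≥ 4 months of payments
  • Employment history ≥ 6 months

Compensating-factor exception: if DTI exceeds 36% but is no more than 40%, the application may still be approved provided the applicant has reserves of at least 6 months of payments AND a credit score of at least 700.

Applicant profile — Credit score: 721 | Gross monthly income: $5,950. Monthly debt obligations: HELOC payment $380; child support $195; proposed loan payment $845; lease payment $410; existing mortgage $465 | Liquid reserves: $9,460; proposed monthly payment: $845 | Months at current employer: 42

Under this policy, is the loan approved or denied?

Approved

Credit score 721 ≥ 640 (meets base)
Total debts = (380 + 195 + 845 + 410 + 465) = 2,295. DTI = 2,295/5,950 = 38.6% > 36% — standard DTI limit exceeded.
Reserves: 9,460 ÷ 845 = 11.2 months (meets 4-month minimum)
Employment 42 ≥ 6 months
DTI 38.6% is within the 36%–40% exception band; checking compensating factors.
Reserves 11.2 ≥ 6 months; credit score 721 ≥ 700.
Both override conditions satisfied; DTI exception granted.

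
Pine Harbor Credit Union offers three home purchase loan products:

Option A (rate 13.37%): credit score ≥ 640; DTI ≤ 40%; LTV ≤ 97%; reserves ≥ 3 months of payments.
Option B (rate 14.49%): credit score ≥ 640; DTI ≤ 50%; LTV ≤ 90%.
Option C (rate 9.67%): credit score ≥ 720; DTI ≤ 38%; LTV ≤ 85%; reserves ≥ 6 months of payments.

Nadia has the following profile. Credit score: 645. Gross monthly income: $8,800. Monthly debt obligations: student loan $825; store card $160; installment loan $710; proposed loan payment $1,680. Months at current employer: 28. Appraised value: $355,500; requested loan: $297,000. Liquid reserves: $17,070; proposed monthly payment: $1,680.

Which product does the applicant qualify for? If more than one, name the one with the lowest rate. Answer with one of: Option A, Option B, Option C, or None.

Total debts = (825 + 160 + 710 + 1,680) = 3,375; DTI = 3,375/8,800 = 38.4%.
LTV = 297,000/355,500 = 83.5%.
Reserves = 17,070/1,680 = 10.2 months.
Option A: score 645 ≥ 640; DTI 38.4% ≤ 40%; LTV 83.5% ≤ 97%; reserves 10.2 ≥ 3 mo → qualifies.
Option B: score 645 ≥ 640; DTI 38.4% ≤ 50%; LTV 83.5% ≤ 90% → qualifies.
Option C: score 645 < 720; DTI 38.4% > 38%; LTV 83.5% ≤ 85%; reserves 10.2 ≥ 6 mo → does not qualify.
Qualifying: Option A, Option B. Lowest rate is 13.37% → Option A.

Option A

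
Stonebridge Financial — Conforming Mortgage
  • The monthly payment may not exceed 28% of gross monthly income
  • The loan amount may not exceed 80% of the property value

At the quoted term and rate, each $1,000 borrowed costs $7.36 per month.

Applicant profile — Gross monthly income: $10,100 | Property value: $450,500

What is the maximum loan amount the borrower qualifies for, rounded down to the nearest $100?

Payment cap: 28% × $10,100 = $2,828/month.
At $7.36 per $1,000, that supports 2,828/7.36 × 1,000 ≈ $384,239 → $384,200.
LTV cap: 80% × $450,500 = $360,400 → $360,400.
Binding constraint: loan-to-value.

$360,400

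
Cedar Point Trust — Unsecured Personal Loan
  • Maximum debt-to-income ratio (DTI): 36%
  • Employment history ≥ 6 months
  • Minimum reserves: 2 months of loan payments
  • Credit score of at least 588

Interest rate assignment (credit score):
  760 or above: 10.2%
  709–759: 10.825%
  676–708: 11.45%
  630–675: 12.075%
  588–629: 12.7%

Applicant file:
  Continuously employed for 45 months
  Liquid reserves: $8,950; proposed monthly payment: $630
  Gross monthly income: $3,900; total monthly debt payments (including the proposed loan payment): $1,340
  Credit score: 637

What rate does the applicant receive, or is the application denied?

Approved at 12.075%

Credit score 637 ≥ 588 (meets minimum)
Reserves: 8,950 ÷ 630 = 14.2 months (meets 2-month minimum)
Employment 45 ≥ 6 months
DTI: 1,340 ÷ 3,900 = 34.4%, within the 36% cap
All requirements met. Score 637 falls in the 630–675 tier → 12.075%.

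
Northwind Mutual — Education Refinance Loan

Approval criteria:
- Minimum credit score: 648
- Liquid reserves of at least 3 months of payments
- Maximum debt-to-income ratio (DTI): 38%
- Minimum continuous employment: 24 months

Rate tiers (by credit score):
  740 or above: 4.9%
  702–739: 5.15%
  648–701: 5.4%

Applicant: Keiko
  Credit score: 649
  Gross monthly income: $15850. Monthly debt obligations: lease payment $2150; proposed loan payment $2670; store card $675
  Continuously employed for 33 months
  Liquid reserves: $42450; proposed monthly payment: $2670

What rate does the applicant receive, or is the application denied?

Credit score 649 ≥ 648 (meets minimum)
Employment 33 ≥ 24 months
Reserves = 42,450/2,670 = 15.9 months ≥ 3
Total monthly debts = (2,150 + 2,670 + 675) = 5,495. DTI: 5,495 ÷ 15,850 = 34.7%, within the 38% cap
All requirements met. Score 649 falls in the 648–701 tier → 5.4%.

Approved at 5.4%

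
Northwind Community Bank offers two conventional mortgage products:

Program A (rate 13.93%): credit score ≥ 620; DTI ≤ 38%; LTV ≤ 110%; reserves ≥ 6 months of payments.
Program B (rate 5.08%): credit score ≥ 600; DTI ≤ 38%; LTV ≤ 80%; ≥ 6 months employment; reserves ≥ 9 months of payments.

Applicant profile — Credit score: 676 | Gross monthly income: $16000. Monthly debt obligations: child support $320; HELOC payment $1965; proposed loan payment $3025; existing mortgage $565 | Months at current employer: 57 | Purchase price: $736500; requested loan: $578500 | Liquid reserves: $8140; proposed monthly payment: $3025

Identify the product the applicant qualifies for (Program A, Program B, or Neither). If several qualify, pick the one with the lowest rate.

Neither

Total debts = (320 + 1,965 + 3,025 + 565) = 5,875; DTI = 5,875/16,000 = 36.7%.
LTV = 578,500/736,500 = 78.5%.
Reserves = 8,140/3,025 = 2.7 months.
Program A: score 676 ≥ 620; DTI 36.7% ≤ 38%; LTV 78.5% ≤ 110%; reserves 2.7 < 6 mo → does not qualify.
Program B: score 676 ≥ 600; DTI 36.7% ≤ 38%; LTV 78.5% ≤ 80%; employment 57 ≥ 6 mo; reserves 2.7 < 9 mo → does not qualify.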